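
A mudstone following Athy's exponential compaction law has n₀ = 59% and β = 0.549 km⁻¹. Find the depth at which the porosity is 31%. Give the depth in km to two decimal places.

Invert Athy's law: d = ln(n₀/n) / β
d = ln(0.59/0.31) / 0.549 = ln(1.903) / 0.549 = 0.6436 / 0.549 = 1.172 km

1.17 km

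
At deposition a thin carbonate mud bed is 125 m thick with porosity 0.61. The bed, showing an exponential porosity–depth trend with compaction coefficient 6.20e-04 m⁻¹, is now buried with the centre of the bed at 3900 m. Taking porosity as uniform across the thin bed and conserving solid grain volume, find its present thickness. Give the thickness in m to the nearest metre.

52 m

Working in km (1 km = 1000 m; c in km⁻¹ = c in m⁻¹ × 1000):
Porosity at 3.9 km: φ = 0.61·exp(−0.62×3.9) = 0.0544
Solid-volume conservation: h(1−φ) = h₀(1−φ₀) ⇒ h = h₀·(1−φ₀)/(1−φ)
h = 0.125 × (1 − 0.61)/(1 − 0.0544) = 0.125 × 0.4124 = 0.0516 km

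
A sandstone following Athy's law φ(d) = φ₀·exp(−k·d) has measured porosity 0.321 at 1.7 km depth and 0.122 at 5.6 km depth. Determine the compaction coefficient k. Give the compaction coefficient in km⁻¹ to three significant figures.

Athy: φ(d) = φ₀ e^(−kd) ⇒ φ₁/φ₂ = e^{k(d₂−d₁)} ⇒ k = ln(φ₁/φ₂)/(d₂−d₁)
k = ln(0.321/0.122) / (5.6 − 1.7) = ln(2.631) / 3.9 = 0.9674 / 3.9 = 0.2481 km⁻¹

0.248 km⁻¹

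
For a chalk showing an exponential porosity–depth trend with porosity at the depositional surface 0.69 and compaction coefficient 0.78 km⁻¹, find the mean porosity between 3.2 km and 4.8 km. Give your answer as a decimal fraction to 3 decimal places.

0.032

⟨phi⟩ = (1/(Z₂−Z₁)) ∫ phi₀ e^(−kZ) dZ = phi₀·(e^(−k·Z₁) − e^(−k·Z₂)) / (k·(Z₂−Z₁))
e^(−0.78×3.2) = 0.0824; e^(−0.78×4.8) = 0.0237
⟨phi⟩ = 0.69 × (0.0824 − 0.0237) / (0.78 × 1.6) = 0.69 × 0.0471 = 0.0325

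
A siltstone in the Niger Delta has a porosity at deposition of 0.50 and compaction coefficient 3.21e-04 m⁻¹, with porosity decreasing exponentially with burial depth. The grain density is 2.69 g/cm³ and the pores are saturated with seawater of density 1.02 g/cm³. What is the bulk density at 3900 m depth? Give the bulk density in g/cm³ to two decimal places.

2.45 g/cm³

Working in km (1 km = 1000 m; c in km⁻¹ = c in m⁻¹ × 1000):
Porosity at depth: φ = 0.5·exp(−0.321×3.9) = 0.5×0.2860 = 0.1430
Bulk density: ρ_b = (1−φ)ρ_g + φ·ρ_f = 0.8570×2.69 + 0.1430×1.02
       = 2.305 + 0.146 = 2.451 g/cm³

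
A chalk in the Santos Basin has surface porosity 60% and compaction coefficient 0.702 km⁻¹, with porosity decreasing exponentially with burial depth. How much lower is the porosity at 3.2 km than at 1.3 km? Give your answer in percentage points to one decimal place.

φ(1.3) = 0.6·e^(−0.702×1.3) = 0.2409
φ(3.2) = 0.6·e^(−0.702×3.2) = 0.0635
Δφ = 0.2409 − 0.0635 = 0.1774

17.7 percentage points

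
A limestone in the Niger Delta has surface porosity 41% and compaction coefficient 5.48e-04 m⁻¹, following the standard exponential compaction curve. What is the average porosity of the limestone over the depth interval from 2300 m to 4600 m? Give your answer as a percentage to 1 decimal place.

Working in km (1 km = 1000 m; k in km⁻¹ = k in m⁻¹ × 1000):
⟨phi⟩ = (1/(Z₂−Z₁)) ∫ phi₀ e^(−kZ) dZ = phi₀·(e^(−k·Z₁) − e^(−k·Z₂)) / (k·(Z₂−Z₁))
e^(−0.548×2.3) = 0.2835; e^(−0.548×4.6) = 0.0804
⟨phi⟩ = 0.41 × (0.2835 − 0.0804) / (0.548 × 2.3) = 0.41 × 0.1612 = 0.0661

6.6%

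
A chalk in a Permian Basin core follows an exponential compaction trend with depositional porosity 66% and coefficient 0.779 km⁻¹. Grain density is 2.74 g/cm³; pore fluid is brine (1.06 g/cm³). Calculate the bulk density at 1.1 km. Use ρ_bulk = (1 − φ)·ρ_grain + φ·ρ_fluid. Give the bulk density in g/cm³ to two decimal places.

Porosity at depth: φ = 0.66·exp(−0.779×1.1) = 0.66×0.4245 = 0.2802
Bulk density: ρ_b = (1−φ)ρ_g + φ·ρ_f = 0.7198×2.74 + 0.2802×1.06
       = 1.972 + 0.297 = 2.269 g/cm³

2.27 g/cm³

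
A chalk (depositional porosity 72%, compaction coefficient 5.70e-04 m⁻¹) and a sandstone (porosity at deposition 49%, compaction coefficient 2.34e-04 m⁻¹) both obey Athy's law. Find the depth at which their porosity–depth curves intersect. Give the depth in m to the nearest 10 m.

Working in km (1 km = 1000 m; k in km⁻¹ = k in m⁻¹ × 1000):
Set φ₀ₐ e^(−kₐZ) = φ₀ᵦ e^(−kᵦZ) ⇒ ln(φ₀ₐ/φ₀ᵦ) = (kₐ − kᵦ)·Z
Z = ln(0.72/0.49) / (0.57 − 0.234) = 0.3848 / 0.336 = 1.145 km

1150 m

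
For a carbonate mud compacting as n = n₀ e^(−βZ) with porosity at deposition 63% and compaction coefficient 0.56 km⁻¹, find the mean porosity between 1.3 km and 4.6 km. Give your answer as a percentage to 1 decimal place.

13.9%

⟨n⟩ = (1/(Z₂−Z₁)) ∫ n₀ e^(−βZ) dZ = n₀·(e^(−β·Z₁) − e^(−β·Z₂)) / (β·(Z₂−Z₁))
e^(−0.56×1.3) = 0.4829; e^(−0.56×4.6) = 0.0761
⟨n⟩ = 0.63 × (0.4829 − 0.0761) / (0.56 × 3.3) = 0.63 × 0.2201 = 0.1387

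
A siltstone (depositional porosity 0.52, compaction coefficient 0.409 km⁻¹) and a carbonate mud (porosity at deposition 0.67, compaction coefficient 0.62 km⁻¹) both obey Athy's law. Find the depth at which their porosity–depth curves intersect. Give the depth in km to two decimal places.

1.20 km

Set n₀ₐ e^(−βₐd) = n₀ᵦ e^(−βᵦd) ⇒ ln(n₀ₐ/n₀ᵦ) = (βₐ − βᵦ)·d
d = ln(0.52/0.67) / (0.409 − 0.62) = -0.2534 / -0.211 = 1.201 km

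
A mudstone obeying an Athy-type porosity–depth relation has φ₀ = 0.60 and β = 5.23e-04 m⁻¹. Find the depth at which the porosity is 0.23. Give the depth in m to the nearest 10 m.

1830 m

Working in km (1 km = 1000 m; β in km⁻¹ = β in m⁻¹ × 1000):
Invert Athy's law: Z = ln(φ₀/φ) / β
Z = ln(0.6/0.23) / 0.523 = ln(2.609) / 0.523 = 0.9589 / 0.523 = 1.833 km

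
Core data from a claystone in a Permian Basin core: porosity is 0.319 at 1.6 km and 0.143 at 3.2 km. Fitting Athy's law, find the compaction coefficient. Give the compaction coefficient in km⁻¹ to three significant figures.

Athy: n(Z) = n₀ e^(−βZ) ⇒ n₁/n₂ = e^{β(Z₂−Z₁)} ⇒ β = ln(n₁/n₂)/(Z₂−Z₁)
β = ln(0.319/0.143) / (3.2 − 1.6) = ln(2.231) / 1.6 = 0.8023 / 1.6 = 0.5015 km⁻¹

0.501 km⁻¹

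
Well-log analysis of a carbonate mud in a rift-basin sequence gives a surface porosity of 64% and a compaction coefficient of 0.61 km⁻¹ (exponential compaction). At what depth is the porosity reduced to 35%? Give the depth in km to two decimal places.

0.99 km

Invert Athy's law: Z = ln(phi₀/phi) / β
Z = ln(0.64/0.35) / 0.61 = ln(1.829) / 0.61 = 0.6035 / 0.61 = 0.989 km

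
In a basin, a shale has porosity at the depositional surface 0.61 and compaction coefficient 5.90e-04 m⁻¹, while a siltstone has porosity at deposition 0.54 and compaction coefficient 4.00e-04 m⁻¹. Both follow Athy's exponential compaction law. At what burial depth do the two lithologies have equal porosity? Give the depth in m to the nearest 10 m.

640 m

Working in km (1 km = 1000 m; k in km⁻¹ = k in m⁻¹ × 1000):
Set phi₀ₐ e^(−kₐZ) = phi₀ᵦ e^(−kᵦZ) ⇒ ln(phi₀ₐ/phi₀ᵦ) = (kₐ − kᵦ)·Z
Z = ln(0.61/0.54) / (0.59 − 0.4) = 0.1219 / 0.19 = 0.642 km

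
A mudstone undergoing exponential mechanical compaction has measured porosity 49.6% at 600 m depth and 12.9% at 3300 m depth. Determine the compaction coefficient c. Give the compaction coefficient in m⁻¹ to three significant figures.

Working in km (1 km = 1000 m; c in km⁻¹ = c in m⁻¹ × 1000):
Athy: n(z) = n₀ e^(−cz) ⇒ n₁/n₂ = e^{c(z₂−z₁)} ⇒ c = ln(n₁/n₂)/(z₂−z₁)
c = ln(0.496/0.129) / (3.3 − 0.6) = ln(3.845) / 2.7 = 1.3468 / 2.7 = 0.4988 km⁻¹

0.000499 m⁻¹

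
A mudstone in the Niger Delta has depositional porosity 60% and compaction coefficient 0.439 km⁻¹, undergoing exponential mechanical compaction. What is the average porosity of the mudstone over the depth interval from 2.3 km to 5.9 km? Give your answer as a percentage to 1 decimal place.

11.0%

⟨n⟩ = (1/(Z₂−Z₁)) ∫ n₀ e^(−cZ) dZ = n₀·(e^(−c·Z₁) − e^(−c·Z₂)) / (c·(Z₂−Z₁))
e^(−0.439×2.3) = 0.3643; e^(−0.439×5.9) = 0.0750
⟨n⟩ = 0.6 × (0.3643 − 0.0750) / (0.439 × 3.6) = 0.6 × 0.1831 = 0.1098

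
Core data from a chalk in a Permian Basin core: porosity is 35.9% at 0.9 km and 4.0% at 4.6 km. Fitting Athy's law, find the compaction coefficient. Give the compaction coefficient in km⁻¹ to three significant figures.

Athy: phi(d) = phi₀ e^(−cd) ⇒ phi₁/phi₂ = e^{c(d₂−d₁)} ⇒ c = ln(phi₁/phi₂)/(d₂−d₁)
c = ln(0.359/0.04) / (4.6 − 0.9) = ln(8.975) / 3.7 = 2.1944 / 3.7 = 0.5931 km⁻¹

0.593 km⁻¹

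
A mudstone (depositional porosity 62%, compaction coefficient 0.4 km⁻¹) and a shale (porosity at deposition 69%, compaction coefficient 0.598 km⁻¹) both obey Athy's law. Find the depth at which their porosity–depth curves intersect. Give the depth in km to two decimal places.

0.54 km

Set φ₀ₐ e^(−kₐz) = φ₀ᵦ e^(−kᵦz) ⇒ ln(φ₀ₐ/φ₀ᵦ) = (kₐ − kᵦ)·z
z = ln(0.62/0.69) / (0.4 − 0.598) = -0.1070 / -0.198 = 0.540 km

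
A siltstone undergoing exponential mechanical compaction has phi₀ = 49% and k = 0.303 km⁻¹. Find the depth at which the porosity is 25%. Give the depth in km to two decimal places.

2.22 km

Invert Athy's law: d = ln(phi₀/phi) / k
d = ln(0.49/0.25) / 0.303 = ln(1.96) / 0.303 = 0.6729 / 0.303 = 2.221 km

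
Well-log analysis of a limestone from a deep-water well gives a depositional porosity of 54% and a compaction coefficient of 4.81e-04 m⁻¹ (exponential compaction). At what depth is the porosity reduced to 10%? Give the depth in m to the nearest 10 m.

Working in km (1 km = 1000 m; β in km⁻¹ = β in m⁻¹ × 1000):
Invert Athy's law: Z = ln(n₀/n) / β
Z = ln(0.54/0.1) / 0.481 = ln(5.4) / 0.481 = 1.6864 / 0.481 = 3.506 km

3510 m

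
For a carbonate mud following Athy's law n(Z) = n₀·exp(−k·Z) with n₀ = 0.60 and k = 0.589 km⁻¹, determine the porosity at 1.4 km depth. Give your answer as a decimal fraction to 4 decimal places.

n = n₀·exp(−k·Z) = 0.6 × exp(−0.589 × 1.4) = 0.6 × exp(−0.8246)
  = 0.6 × 0.4384 = 0.2630

0.2630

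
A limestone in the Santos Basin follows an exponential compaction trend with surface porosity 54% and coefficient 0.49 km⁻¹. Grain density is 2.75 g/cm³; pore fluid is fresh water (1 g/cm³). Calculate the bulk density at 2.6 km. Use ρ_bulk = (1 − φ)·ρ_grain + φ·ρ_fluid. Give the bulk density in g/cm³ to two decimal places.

Porosity at depth: phi = 0.54·exp(−0.49×2.6) = 0.54×0.2797 = 0.1510
Bulk density: ρ_b = (1−phi)ρ_g + phi·ρ_f = 0.8490×2.75 + 0.1510×1
       = 2.335 + 0.151 = 2.486 g/cm³

2.49 g/cm³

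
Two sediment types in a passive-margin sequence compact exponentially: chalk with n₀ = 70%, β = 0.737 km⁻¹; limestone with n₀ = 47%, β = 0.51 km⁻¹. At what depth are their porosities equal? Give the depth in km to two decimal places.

1.75 km

Set n₀ₐ e^(−βₐd) = n₀ᵦ e^(−βᵦd) ⇒ ln(n₀ₐ/n₀ᵦ) = (βₐ − βᵦ)·d
d = ln(0.7/0.47) / (0.737 − 0.51) = 0.3983 / 0.227 = 1.755 km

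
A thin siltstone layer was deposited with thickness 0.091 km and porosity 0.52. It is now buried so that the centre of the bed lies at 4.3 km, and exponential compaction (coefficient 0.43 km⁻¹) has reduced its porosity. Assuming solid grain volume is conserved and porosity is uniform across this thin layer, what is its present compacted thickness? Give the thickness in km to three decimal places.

Porosity at 4.3 km: phi = 0.52·exp(−0.43×4.3) = 0.0818
Solid-volume conservation: h(1−phi) = h₀(1−phi₀) ⇒ h = h₀·(1−phi₀)/(1−phi)
h = 0.091 × (1 − 0.52)/(1 − 0.0818) = 0.091 × 0.5228 = 0.0476 km

0.048 km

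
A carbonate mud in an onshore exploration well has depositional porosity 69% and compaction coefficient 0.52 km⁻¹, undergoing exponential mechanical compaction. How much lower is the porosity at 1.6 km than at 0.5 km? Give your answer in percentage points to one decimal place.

φ(0.5) = 0.69·e^(−0.52×0.5) = 0.5320
φ(1.6) = 0.69·e^(−0.52×1.6) = 0.3003
Δφ = 0.5320 − 0.3003 = 0.2318

23.2 percentage points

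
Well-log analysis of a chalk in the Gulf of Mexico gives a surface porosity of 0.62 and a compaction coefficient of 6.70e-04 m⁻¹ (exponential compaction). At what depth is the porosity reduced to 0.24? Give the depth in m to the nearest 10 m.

1420 m

Working in km (1 km = 1000 m; c in km⁻¹ = c in m⁻¹ × 1000):
Invert Athy's law: Z = ln(n₀/n) / c
Z = ln(0.62/0.24) / 0.67 = ln(2.583) / 0.67 = 0.9491 / 0.67 = 1.417 km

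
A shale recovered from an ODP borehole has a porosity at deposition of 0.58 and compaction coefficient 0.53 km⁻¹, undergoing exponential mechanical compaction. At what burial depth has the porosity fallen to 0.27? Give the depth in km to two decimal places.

Invert Athy's law: Z = ln(φ₀/φ) / c
Z = ln(0.58/0.27) / 0.53 = ln(2.148) / 0.53 = 0.7646 / 0.53 = 1.443 km

1.44 km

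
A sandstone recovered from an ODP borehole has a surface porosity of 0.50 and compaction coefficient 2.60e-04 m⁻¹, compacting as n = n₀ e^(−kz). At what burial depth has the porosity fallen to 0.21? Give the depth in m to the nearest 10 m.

Working in km (1 km = 1000 m; k in km⁻¹ = k in m⁻¹ × 1000):
Invert Athy's law: z = ln(n₀/n) / k
z = ln(0.5/0.21) / 0.26 = ln(2.381) / 0.26 = 0.8675 / 0.26 = 3.337 km

3340 m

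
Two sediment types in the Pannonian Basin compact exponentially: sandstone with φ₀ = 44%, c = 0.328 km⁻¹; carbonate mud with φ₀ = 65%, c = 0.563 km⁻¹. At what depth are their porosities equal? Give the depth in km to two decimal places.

1.66 km

Set φ₀ₐ e^(−cₐz) = φ₀ᵦ e^(−cᵦz) ⇒ ln(φ₀ₐ/φ₀ᵦ) = (cₐ − cᵦ)·z
z = ln(0.44/0.65) / (0.328 − 0.563) = -0.3902 / -0.235 = 1.660 km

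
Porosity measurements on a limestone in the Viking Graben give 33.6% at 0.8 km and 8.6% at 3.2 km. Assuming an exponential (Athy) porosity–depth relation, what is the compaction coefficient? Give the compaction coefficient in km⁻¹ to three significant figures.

Athy: φ(z) = φ₀ e^(−kz) ⇒ φ₁/φ₂ = e^{k(z₂−z₁)} ⇒ k = ln(φ₁/φ₂)/(z₂−z₁)
k = ln(0.336/0.086) / (3.2 − 0.8) = ln(3.907) / 2.4 = 1.3628 / 2.4 = 0.5678 km⁻¹

0.568 km⁻¹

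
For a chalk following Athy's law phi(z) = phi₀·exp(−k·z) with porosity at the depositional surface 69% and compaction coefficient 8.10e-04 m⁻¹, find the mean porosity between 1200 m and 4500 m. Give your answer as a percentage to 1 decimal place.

Working in km (1 km = 1000 m; k in km⁻¹ = k in m⁻¹ × 1000):
⟨phi⟩ = (1/(z₂−z₁)) ∫ phi₀ e^(−kz) dz = phi₀·(e^(−k·z₁) − e^(−k·z₂)) / (k·(z₂−z₁))
e^(−0.81×1.2) = 0.3783; e^(−0.81×4.5) = 0.0261
⟨phi⟩ = 0.69 × (0.3783 − 0.0261) / (0.81 × 3.3) = 0.69 × 0.1318 = 0.0909

9.1%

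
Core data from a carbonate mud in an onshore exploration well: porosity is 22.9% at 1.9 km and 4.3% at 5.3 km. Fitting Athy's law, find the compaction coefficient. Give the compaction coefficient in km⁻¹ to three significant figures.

0.492 km⁻¹

Athy: n(z) = n₀ e^(−cz) ⇒ n₁/n₂ = e^{c(z₂−z₁)} ⇒ c = ln(n₁/n₂)/(z₂−z₁)
c = ln(0.229/0.043) / (5.3 − 1.9) = ln(5.326) / 3.4 = 1.6725 / 3.4 = 0.4919 km⁻¹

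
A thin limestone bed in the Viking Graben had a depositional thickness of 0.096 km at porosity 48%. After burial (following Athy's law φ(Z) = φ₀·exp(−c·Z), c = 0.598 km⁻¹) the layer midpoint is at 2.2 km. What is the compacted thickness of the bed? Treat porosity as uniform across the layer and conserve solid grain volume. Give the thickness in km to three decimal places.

0.057 km

Porosity at 2.2 km: φ = 0.48·exp(−0.598×2.2) = 0.1288
Solid-volume conservation: h(1−φ) = h₀(1−φ₀) ⇒ h = h₀·(1−φ₀)/(1−φ)
h = 0.096 × (1 − 0.48)/(1 − 0.1288) = 0.096 × 0.5969 = 0.0573 km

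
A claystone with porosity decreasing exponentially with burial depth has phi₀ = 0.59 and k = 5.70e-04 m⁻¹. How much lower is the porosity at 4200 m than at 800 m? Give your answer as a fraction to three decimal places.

Working in km (1 km = 1000 m; k in km⁻¹ = k in m⁻¹ × 1000):
phi(0.8) = 0.59·e^(−0.57×0.8) = 0.3740
phi(4.2) = 0.59·e^(−0.57×4.2) = 0.0538
Δphi = 0.3740 − 0.0538 = 0.3201

0.320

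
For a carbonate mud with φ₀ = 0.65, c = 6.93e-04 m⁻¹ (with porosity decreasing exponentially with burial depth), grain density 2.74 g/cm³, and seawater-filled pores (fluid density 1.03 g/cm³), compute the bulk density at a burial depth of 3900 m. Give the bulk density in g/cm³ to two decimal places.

Working in km (1 km = 1000 m; c in km⁻¹ = c in m⁻¹ × 1000):
Porosity at depth: φ = 0.65·exp(−0.693×3.9) = 0.65×0.0670 = 0.0436
Bulk density: ρ_b = (1−φ)ρ_g + φ·ρ_f = 0.9564×2.74 + 0.0436×1.03
       = 2.621 + 0.045 = 2.666 g/cm³

2.67 g/cm³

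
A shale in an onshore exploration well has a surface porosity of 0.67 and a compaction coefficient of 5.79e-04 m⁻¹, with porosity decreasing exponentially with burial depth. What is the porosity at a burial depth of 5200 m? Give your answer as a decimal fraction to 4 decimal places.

0.0330

Working in km (1 km = 1000 m; c in km⁻¹ = c in m⁻¹ × 1000):
n = n₀·exp(−c·d) = 0.67 × exp(−0.579 × 5.2) = 0.67 × exp(−3.011)
  = 0.67 × 0.0493 = 0.0330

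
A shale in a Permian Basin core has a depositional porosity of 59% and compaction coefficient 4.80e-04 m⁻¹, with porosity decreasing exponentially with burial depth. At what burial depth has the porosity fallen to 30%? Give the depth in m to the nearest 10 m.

1410 m

Working in km (1 km = 1000 m; k in km⁻¹ = k in m⁻¹ × 1000):
Invert Athy's law: z = ln(phi₀/phi) / k
z = ln(0.59/0.3) / 0.48 = ln(1.967) / 0.48 = 0.6763 / 0.48 = 1.409 km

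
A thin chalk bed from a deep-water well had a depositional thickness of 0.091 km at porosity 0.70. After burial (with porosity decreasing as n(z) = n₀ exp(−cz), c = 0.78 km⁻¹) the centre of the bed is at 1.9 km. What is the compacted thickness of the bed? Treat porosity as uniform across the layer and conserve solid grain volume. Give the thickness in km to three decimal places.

Porosity at 1.9 km: n = 0.7·exp(−0.78×1.9) = 0.1590
Solid-volume conservation: h(1−n) = h₀(1−n₀) ⇒ h = h₀·(1−n₀)/(1−n)
h = 0.091 × (1 − 0.7)/(1 − 0.1590) = 0.091 × 0.3567 = 0.0325 km

0.032 km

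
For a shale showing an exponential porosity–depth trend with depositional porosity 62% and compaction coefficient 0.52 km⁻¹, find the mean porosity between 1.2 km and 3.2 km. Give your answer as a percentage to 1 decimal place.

⟨n⟩ = (1/(z₂−z₁)) ∫ n₀ e^(−cz) dz = n₀·(e^(−c·z₁) − e^(−c·z₂)) / (c·(z₂−z₁))
e^(−0.52×1.2) = 0.5358; e^(−0.52×3.2) = 0.1894
⟨n⟩ = 0.62 × (0.5358 − 0.1894) / (0.52 × 2) = 0.62 × 0.3331 = 0.2065

20.7%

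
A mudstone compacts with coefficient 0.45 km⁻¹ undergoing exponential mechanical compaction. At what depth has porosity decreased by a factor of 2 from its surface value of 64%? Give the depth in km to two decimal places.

1.54 km

n/n₀ = 1/2 ⇒ exp(−k·d) = 1/2 ⇒ d = ln(2) / k
d = 0.6931 / 0.45 = 1.540 km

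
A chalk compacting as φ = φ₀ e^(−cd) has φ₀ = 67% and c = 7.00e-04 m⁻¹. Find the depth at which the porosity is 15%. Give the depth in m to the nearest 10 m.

Working in km (1 km = 1000 m; c in km⁻¹ = c in m⁻¹ × 1000):
Invert Athy's law: d = ln(φ₀/φ) / c
d = ln(0.67/0.15) / 0.7 = ln(4.467) / 0.7 = 1.4966 / 0.7 = 2.138 km

2140 m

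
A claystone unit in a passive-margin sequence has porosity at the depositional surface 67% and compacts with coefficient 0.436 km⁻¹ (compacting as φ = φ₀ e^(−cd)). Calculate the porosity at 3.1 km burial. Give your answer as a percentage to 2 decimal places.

17.34%

φ = φ₀·exp(−c·d) = 0.67 × exp(−0.436 × 3.1) = 0.67 × exp(−1.352)
  = 0.67 × 0.2588 = 0.1734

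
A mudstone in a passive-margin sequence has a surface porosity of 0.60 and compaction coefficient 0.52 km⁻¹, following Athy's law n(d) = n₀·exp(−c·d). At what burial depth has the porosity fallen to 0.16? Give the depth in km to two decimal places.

2.54 km

Invert Athy's law: d = ln(n₀/n) / c
d = ln(0.6/0.16) / 0.52 = ln(3.75) / 0.52 = 1.3218 / 0.52 = 2.542 km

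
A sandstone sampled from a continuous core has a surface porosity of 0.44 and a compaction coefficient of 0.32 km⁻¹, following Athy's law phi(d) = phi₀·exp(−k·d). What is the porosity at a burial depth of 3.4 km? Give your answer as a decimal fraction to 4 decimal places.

0.1482

phi = phi₀·exp(−k·d) = 0.44 × exp(−0.32 × 3.4) = 0.44 × exp(−1.088)
  = 0.44 × 0.3369 = 0.1482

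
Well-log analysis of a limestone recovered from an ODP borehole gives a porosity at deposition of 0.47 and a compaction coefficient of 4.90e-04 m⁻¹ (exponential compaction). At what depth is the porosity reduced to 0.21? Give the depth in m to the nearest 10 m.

1640 m

Working in km (1 km = 1000 m; k in km⁻¹ = k in m⁻¹ × 1000):
Invert Athy's law: Z = ln(φ₀/φ) / k
Z = ln(0.47/0.21) / 0.49 = ln(2.238) / 0.49 = 0.8056 / 0.49 = 1.644 km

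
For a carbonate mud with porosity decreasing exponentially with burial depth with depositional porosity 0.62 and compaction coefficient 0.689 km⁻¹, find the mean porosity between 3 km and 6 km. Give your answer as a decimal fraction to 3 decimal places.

0.033

⟨φ⟩ = (1/(z₂−z₁)) ∫ φ₀ e^(−βz) dz = φ₀·(e^(−β·z₁) − e^(−β·z₂)) / (β·(z₂−z₁))
e^(−0.689×3) = 0.1266; e^(−0.689×6) = 0.0160
⟨φ⟩ = 0.62 × (0.1266 − 0.0160) / (0.689 × 3) = 0.62 × 0.0535 = 0.0332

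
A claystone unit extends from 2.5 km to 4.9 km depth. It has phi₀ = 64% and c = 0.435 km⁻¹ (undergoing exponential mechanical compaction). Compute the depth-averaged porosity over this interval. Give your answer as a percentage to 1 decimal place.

⟨phi⟩ = (1/(d₂−d₁)) ∫ phi₀ e^(−cd) dd = phi₀·(e^(−c·d₁) − e^(−c·d₂)) / (c·(d₂−d₁))
e^(−0.435×2.5) = 0.3371; e^(−0.435×4.9) = 0.1187
⟨phi⟩ = 0.64 × (0.3371 − 0.1187) / (0.435 × 2.4) = 0.64 × 0.2092 = 0.1339

13.4%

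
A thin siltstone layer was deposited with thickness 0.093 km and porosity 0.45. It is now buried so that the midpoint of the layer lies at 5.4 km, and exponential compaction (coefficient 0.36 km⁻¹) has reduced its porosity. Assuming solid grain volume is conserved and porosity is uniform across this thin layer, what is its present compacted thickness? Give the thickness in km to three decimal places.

0.055 km

Porosity at 5.4 km: phi = 0.45·exp(−0.36×5.4) = 0.0644
Solid-volume conservation: h(1−phi) = h₀(1−phi₀) ⇒ h = h₀·(1−phi₀)/(1−phi)
h = 0.093 × (1 − 0.45)/(1 − 0.0644) = 0.093 × 0.5879 = 0.0547 km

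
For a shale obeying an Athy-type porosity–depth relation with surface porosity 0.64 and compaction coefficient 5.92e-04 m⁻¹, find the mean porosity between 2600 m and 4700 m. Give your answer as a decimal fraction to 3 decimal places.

Working in km (1 km = 1000 m; k in km⁻¹ = k in m⁻¹ × 1000):
⟨phi⟩ = (1/(d₂−d₁)) ∫ phi₀ e^(−kd) dd = phi₀·(e^(−k·d₁) − e^(−k·d₂)) / (k·(d₂−d₁))
e^(−0.592×2.6) = 0.2146; e^(−0.592×4.7) = 0.0619
⟨phi⟩ = 0.64 × (0.2146 − 0.0619) / (0.592 × 2.1) = 0.64 × 0.1228 = 0.0786

0.079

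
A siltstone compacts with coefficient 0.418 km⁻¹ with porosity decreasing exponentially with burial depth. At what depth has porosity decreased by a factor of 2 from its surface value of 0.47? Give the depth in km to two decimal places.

1.66 km

n/n₀ = 1/2 ⇒ exp(−c·z) = 1/2 ⇒ z = ln(2) / c
z = 0.6931 / 0.418 = 1.658 km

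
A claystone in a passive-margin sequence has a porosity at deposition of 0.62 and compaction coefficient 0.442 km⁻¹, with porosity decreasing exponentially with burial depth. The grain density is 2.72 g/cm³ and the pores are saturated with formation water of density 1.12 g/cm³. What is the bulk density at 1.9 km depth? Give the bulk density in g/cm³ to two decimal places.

2.29 g/cm³

Porosity at depth: phi = 0.62·exp(−0.442×1.9) = 0.62×0.4318 = 0.2677
Bulk density: ρ_b = (1−phi)ρ_g + phi·ρ_f = 0.7323×2.72 + 0.2677×1.12
       = 1.992 + 0.300 = 2.292 g/cm³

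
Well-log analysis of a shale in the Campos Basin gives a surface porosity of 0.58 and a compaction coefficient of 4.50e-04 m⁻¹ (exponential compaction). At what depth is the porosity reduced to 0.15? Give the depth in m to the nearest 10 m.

3010 m

Working in km (1 km = 1000 m; β in km⁻¹ = β in m⁻¹ × 1000):
Invert Athy's law: d = ln(phi₀/phi) / β
d = ln(0.58/0.15) / 0.45 = ln(3.867) / 0.45 = 1.3524 / 0.45 = 3.005 km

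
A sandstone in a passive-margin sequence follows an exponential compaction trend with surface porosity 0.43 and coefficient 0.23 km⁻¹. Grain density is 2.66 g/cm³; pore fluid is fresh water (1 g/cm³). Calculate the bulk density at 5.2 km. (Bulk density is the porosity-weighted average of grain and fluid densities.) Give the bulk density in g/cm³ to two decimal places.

2.44 g/cm³

Porosity at depth: n = 0.43·exp(−0.23×5.2) = 0.43×0.3024 = 0.1300
Bulk density: ρ_b = (1−n)ρ_g + n·ρ_f = 0.8700×2.66 + 0.1300×1
       = 2.314 + 0.130 = 2.444 g/cm³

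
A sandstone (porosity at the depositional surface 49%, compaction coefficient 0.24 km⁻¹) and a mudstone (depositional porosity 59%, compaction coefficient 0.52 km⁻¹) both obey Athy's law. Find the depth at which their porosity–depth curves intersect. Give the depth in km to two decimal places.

Set φ₀ₐ e^(−cₐz) = φ₀ᵦ e^(−cᵦz) ⇒ ln(φ₀ₐ/φ₀ᵦ) = (cₐ − cᵦ)·z
z = ln(0.49/0.59) / (0.24 − 0.52) = -0.1857 / -0.28 = 0.663 km

0.66 km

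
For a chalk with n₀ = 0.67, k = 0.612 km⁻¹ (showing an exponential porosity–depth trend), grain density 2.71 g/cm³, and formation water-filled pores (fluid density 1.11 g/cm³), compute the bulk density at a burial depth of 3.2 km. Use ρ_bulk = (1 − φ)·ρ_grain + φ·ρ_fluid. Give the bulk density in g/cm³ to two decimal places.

2.56 g/cm³

Porosity at depth: n = 0.67·exp(−0.612×3.2) = 0.67×0.1411 = 0.0945
Bulk density: ρ_b = (1−n)ρ_g + n·ρ_f = 0.9055×2.71 + 0.0945×1.11
       = 2.454 + 0.105 = 2.559 g/cm³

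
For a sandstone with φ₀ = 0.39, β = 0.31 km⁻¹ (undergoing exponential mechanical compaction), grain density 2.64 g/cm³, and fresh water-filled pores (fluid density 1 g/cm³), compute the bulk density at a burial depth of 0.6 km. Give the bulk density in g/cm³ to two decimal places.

Porosity at depth: φ = 0.39·exp(−0.31×0.6) = 0.39×0.8303 = 0.3238
Bulk density: ρ_b = (1−φ)ρ_g + φ·ρ_f = 0.6762×2.64 + 0.3238×1
       = 1.785 + 0.324 = 2.109 g/cm³

2.11 g/cm³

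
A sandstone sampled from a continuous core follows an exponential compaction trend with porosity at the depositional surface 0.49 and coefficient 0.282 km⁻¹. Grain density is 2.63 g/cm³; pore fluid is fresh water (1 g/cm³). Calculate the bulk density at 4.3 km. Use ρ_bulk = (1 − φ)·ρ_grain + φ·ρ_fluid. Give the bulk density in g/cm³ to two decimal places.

Porosity at depth: phi = 0.49·exp(−0.282×4.3) = 0.49×0.2974 = 0.1457
Bulk density: ρ_b = (1−phi)ρ_g + phi·ρ_f = 0.8543×2.63 + 0.1457×1
       = 2.247 + 0.146 = 2.392 g/cm³

2.39 g/cm³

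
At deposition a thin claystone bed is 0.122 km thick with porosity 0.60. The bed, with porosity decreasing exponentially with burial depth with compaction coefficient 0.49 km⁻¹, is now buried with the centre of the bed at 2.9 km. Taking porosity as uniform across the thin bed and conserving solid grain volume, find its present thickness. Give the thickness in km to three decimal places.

Porosity at 2.9 km: phi = 0.6·exp(−0.49×2.9) = 0.1449
Solid-volume conservation: h(1−phi) = h₀(1−phi₀) ⇒ h = h₀·(1−phi₀)/(1−phi)
h = 0.122 × (1 − 0.6)/(1 − 0.1449) = 0.122 × 0.4678 = 0.0571 km

0.057 km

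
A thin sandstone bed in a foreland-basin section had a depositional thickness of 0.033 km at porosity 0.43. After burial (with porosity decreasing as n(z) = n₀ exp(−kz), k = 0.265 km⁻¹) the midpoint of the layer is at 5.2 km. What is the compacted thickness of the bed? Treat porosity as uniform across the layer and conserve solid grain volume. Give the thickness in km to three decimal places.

0.021 km

Porosity at 5.2 km: n = 0.43·exp(−0.265×5.2) = 0.1084
Solid-volume conservation: h(1−n) = h₀(1−n₀) ⇒ h = h₀·(1−n₀)/(1−n)
h = 0.033 × (1 − 0.43)/(1 − 0.1084) = 0.033 × 0.6393 = 0.0211 km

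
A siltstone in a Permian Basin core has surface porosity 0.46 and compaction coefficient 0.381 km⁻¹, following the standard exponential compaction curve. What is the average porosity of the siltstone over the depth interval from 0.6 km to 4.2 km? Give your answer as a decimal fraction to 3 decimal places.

⟨phi⟩ = (1/(d₂−d₁)) ∫ phi₀ e^(−βd) dd = phi₀·(e^(−β·d₁) − e^(−β·d₂)) / (β·(d₂−d₁))
e^(−0.381×0.6) = 0.7956; e^(−0.381×4.2) = 0.2019
⟨phi⟩ = 0.46 × (0.7956 − 0.2019) / (0.381 × 3.6) = 0.46 × 0.4329 = 0.1991

0.199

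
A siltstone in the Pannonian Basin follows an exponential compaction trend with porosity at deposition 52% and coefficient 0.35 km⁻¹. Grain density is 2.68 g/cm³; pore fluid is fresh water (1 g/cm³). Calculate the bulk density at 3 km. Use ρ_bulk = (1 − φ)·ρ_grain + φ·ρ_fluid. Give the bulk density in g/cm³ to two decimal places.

Porosity at depth: φ = 0.52·exp(−0.35×3) = 0.52×0.3499 = 0.1820
Bulk density: ρ_b = (1−φ)ρ_g + φ·ρ_f = 0.8180×2.68 + 0.1820×1
       = 2.192 + 0.182 = 2.374 g/cm³

2.37 g/cm³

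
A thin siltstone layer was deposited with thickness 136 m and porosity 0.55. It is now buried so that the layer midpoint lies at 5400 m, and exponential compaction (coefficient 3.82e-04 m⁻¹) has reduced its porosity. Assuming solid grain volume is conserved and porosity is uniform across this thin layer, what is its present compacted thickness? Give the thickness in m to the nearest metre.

Working in km (1 km = 1000 m; c in km⁻¹ = c in m⁻¹ × 1000):
Porosity at 5.4 km: phi = 0.55·exp(−0.382×5.4) = 0.0699
Solid-volume conservation: h(1−phi) = h₀(1−phi₀) ⇒ h = h₀·(1−phi₀)/(1−phi)
h = 0.136 × (1 − 0.55)/(1 − 0.0699) = 0.136 × 0.4838 = 0.0658 km

66 m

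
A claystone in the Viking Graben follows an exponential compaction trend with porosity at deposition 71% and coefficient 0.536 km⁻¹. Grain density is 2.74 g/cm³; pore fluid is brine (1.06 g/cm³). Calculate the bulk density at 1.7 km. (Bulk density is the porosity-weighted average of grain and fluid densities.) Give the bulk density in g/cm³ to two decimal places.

Porosity at depth: phi = 0.71·exp(−0.536×1.7) = 0.71×0.4020 = 0.2854
Bulk density: ρ_b = (1−phi)ρ_g + phi·ρ_f = 0.7146×2.74 + 0.2854×1.06
       = 1.958 + 0.303 = 2.260 g/cm³

2.26 g/cm³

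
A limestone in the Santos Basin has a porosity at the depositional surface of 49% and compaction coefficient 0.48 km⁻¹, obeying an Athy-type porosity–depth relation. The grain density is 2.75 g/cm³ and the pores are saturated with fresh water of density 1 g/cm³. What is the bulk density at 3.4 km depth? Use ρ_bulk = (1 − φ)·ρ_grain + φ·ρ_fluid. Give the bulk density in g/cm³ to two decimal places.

2.58 g/cm³

Porosity at depth: n = 0.49·exp(−0.48×3.4) = 0.49×0.1955 = 0.0958
Bulk density: ρ_b = (1−n)ρ_g + n·ρ_f = 0.9042×2.75 + 0.0958×1
       = 2.487 + 0.096 = 2.582 g/cm³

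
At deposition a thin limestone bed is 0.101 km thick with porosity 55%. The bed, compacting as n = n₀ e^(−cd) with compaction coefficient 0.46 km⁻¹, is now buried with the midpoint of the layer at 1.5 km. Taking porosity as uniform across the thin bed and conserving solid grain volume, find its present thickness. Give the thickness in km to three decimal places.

0.063 km

Porosity at 1.5 km: n = 0.55·exp(−0.46×1.5) = 0.2759
Solid-volume conservation: h(1−n) = h₀(1−n₀) ⇒ h = h₀·(1−n₀)/(1−n)
h = 0.101 × (1 − 0.55)/(1 − 0.2759) = 0.101 × 0.6214 = 0.0628 km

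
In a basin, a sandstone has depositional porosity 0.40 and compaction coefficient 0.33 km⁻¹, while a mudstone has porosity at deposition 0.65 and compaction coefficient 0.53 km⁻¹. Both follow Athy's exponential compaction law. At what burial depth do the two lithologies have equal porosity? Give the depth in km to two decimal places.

2.43 km

Set φ₀ₐ e^(−cₐZ) = φ₀ᵦ e^(−cᵦZ) ⇒ ln(φ₀ₐ/φ₀ᵦ) = (cₐ − cᵦ)·Z
Z = ln(0.4/0.65) / (0.33 − 0.53) = -0.4855 / -0.2 = 2.428 km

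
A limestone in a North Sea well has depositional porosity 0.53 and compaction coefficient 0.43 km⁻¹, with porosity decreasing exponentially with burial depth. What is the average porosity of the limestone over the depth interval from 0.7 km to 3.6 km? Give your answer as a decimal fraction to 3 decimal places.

0.224

⟨φ⟩ = (1/(d₂−d₁)) ∫ φ₀ e^(−βd) dd = φ₀·(e^(−β·d₁) − e^(−β·d₂)) / (β·(d₂−d₁))
e^(−0.43×0.7) = 0.7401; e^(−0.43×3.6) = 0.2127
⟨φ⟩ = 0.53 × (0.7401 − 0.2127) / (0.43 × 2.9) = 0.53 × 0.4229 = 0.2242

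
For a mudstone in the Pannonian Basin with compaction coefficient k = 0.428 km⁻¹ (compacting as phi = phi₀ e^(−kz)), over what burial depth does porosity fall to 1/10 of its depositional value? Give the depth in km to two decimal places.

phi/phi₀ = 1/10 ⇒ exp(−k·z) = 1/10 ⇒ z = ln(10) / k
z = 2.3026 / 0.428 = 5.380 km

5.38 km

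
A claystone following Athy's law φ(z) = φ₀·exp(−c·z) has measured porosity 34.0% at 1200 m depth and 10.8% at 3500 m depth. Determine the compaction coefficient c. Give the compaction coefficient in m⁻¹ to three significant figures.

0.000499 m⁻¹

Working in km (1 km = 1000 m; c in km⁻¹ = c in m⁻¹ × 1000):
Athy: φ(z) = φ₀ e^(−cz) ⇒ φ₁/φ₂ = e^{c(z₂−z₁)} ⇒ c = ln(φ₁/φ₂)/(z₂−z₁)
c = ln(0.34/0.108) / (3.5 − 1.2) = ln(3.148) / 2.3 = 1.1468 / 2.3 = 0.4986 km⁻¹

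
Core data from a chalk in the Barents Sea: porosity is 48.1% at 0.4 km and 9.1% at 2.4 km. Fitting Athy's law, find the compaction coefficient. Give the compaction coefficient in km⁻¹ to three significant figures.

0.833 km⁻¹

Athy: phi(Z) = phi₀ e^(−kZ) ⇒ phi₁/phi₂ = e^{k(Z₂−Z₁)} ⇒ k = ln(phi₁/phi₂)/(Z₂−Z₁)
k = ln(0.481/0.091) / (2.4 − 0.4) = ln(5.286) / 2 = 1.6650 / 2 = 0.8325 km⁻¹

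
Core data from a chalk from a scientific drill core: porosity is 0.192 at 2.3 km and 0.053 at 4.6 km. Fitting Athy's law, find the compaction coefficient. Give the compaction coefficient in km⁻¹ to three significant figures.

0.560 km⁻¹

Athy: n(Z) = n₀ e^(−cZ) ⇒ n₁/n₂ = e^{c(Z₂−Z₁)} ⇒ c = ln(n₁/n₂)/(Z₂−Z₁)
c = ln(0.192/0.053) / (4.6 − 2.3) = ln(3.623) / 2.3 = 1.2872 / 2.3 = 0.5597 km⁻¹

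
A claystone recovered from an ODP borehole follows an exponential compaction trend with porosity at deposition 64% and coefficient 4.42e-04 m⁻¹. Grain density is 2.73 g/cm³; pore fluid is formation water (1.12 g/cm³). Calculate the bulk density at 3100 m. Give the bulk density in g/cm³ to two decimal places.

Working in km (1 km = 1000 m; c in km⁻¹ = c in m⁻¹ × 1000):
Porosity at depth: phi = 0.64·exp(−0.442×3.1) = 0.64×0.2541 = 0.1626
Bulk density: ρ_b = (1−phi)ρ_g + phi·ρ_f = 0.8374×2.73 + 0.1626×1.12
       = 2.286 + 0.182 = 2.468 g/cm³

2.47 g/cm³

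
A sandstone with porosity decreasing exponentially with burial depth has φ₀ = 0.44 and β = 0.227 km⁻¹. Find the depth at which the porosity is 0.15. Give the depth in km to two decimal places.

Invert Athy's law: Z = ln(φ₀/φ) / β
Z = ln(0.44/0.15) / 0.227 = ln(2.933) / 0.227 = 1.0761 / 0.227 = 4.741 km

4.74 km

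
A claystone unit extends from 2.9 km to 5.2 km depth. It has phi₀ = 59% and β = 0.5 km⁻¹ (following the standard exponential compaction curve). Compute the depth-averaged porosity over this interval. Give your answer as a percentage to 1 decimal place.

8.2%

⟨phi⟩ = (1/(z₂−z₁)) ∫ phi₀ e^(−βz) dz = phi₀·(e^(−β·z₁) − e^(−β·z₂)) / (β·(z₂−z₁))
e^(−0.5×2.9) = 0.2346; e^(−0.5×5.2) = 0.0743
⟨phi⟩ = 0.59 × (0.2346 − 0.0743) / (0.5 × 2.3) = 0.59 × 0.1394 = 0.0822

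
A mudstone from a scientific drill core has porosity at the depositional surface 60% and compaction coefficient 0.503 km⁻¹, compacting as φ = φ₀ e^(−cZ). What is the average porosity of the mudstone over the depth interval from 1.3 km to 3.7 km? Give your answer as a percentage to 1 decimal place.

18.1%

⟨φ⟩ = (1/(Z₂−Z₁)) ∫ φ₀ e^(−cZ) dZ = φ₀·(e^(−c·Z₁) − e^(−c·Z₂)) / (c·(Z₂−Z₁))
e^(−0.503×1.3) = 0.5200; e^(−0.503×3.7) = 0.1555
⟨φ⟩ = 0.6 × (0.5200 − 0.1555) / (0.503 × 2.4) = 0.6 × 0.3019 = 0.1812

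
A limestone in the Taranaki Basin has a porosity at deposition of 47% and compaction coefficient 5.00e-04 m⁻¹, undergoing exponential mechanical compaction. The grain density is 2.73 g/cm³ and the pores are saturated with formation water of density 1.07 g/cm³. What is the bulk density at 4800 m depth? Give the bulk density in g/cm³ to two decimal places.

Working in km (1 km = 1000 m; k in km⁻¹ = k in m⁻¹ × 1000):
Porosity at depth: phi = 0.47·exp(−0.5×4.8) = 0.47×0.0907 = 0.0426
Bulk density: ρ_b = (1−phi)ρ_g + phi·ρ_f = 0.9574×2.73 + 0.0426×1.07
       = 2.614 + 0.046 = 2.659 g/cm³

2.66 g/cm³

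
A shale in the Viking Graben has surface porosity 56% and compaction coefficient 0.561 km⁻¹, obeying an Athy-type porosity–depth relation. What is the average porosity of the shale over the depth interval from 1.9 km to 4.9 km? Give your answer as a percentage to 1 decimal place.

⟨φ⟩ = (1/(Z₂−Z₁)) ∫ φ₀ e^(−kZ) dZ = φ₀·(e^(−k·Z₁) − e^(−k·Z₂)) / (k·(Z₂−Z₁))
e^(−0.561×1.9) = 0.3444; e^(−0.561×4.9) = 0.0640
⟨φ⟩ = 0.56 × (0.3444 − 0.0640) / (0.561 × 3) = 0.56 × 0.1666 = 0.0933

9.3%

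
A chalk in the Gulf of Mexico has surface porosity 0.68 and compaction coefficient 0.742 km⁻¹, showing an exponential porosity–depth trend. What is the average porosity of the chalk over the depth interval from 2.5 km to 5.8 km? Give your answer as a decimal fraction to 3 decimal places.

0.040

⟨φ⟩ = (1/(d₂−d₁)) ∫ φ₀ e^(−cd) dd = φ₀·(e^(−c·d₁) − e^(−c·d₂)) / (c·(d₂−d₁))
e^(−0.742×2.5) = 0.1565; e^(−0.742×5.8) = 0.0135
⟨φ⟩ = 0.68 × (0.1565 − 0.0135) / (0.742 × 3.3) = 0.68 × 0.0584 = 0.0397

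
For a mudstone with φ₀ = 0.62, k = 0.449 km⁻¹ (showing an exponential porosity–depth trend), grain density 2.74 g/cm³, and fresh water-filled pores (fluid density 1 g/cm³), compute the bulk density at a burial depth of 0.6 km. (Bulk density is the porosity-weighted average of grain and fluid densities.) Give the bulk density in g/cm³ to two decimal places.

1.92 g/cm³

Porosity at depth: φ = 0.62·exp(−0.449×0.6) = 0.62×0.7638 = 0.4736
Bulk density: ρ_b = (1−φ)ρ_g + φ·ρ_f = 0.5264×2.74 + 0.4736×1
       = 1.442 + 0.474 = 1.916 g/cm³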